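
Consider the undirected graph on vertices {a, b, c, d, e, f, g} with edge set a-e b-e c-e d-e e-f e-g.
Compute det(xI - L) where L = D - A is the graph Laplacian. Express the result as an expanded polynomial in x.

Reading degrees in the order [a, b, c, d, e, f, g] gives [1, 1, 1, 1, 6, 1, 1]; set D = diag(1, 1, 1, 1, 6, 1, 1) and form L = D - A. Computing det(xI - L) by cofactor expansion (or equivalently via sum-over-permutations) gives x^7 - 12x^6 + 45x^5 - 80x^4 + 75x^3 - 36x^2 + 7x. The coefficient of x^6 equals -trace(L) = -12, matching the sum of degrees.

x^7 - 12x^6 + 45x^5 - 80x^4 + 75x^3 - 36x^2 + 7x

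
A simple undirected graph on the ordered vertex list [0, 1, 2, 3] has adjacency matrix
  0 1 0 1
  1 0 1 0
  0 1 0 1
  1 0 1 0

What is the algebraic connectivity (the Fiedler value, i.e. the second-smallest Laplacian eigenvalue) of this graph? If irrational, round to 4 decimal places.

2

With the vertex order [0, 1, 2, 3], the degrees are [2, 2, 2, 2], giving D = diag(2, 2, 2, 2) and L = D - A. The sorted Laplacian eigenvalues are [0, 2, 2, 4]; the algebraic connectivity is the second entry, 2. The eigenvalues sum to 8, which equals trace(L) = 2|E|.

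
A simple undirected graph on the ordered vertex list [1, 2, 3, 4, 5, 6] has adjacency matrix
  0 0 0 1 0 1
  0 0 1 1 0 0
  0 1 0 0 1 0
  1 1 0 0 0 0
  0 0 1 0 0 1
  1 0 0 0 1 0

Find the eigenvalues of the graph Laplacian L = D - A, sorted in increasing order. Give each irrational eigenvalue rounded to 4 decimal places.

[0, 1, 1, 3, 3, 4]

With the vertex order [1, 2, 3, 4, 5, 6], the degrees are [2, 2, 2, 2, 2, 2], giving D = diag(2, 2, 2, 2, 2, 2) and L = D - A. L is symmetric positive semidefinite, so every eigenvalue is real and nonnegative. The single zero eigenvalue shows the graph is connected. There is one zero in the spectrum, matching the 1 component.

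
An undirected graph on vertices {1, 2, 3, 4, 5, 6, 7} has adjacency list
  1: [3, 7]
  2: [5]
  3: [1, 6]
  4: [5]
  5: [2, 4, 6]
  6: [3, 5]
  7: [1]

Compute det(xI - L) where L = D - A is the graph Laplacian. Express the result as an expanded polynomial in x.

Reading degrees in the order [1, 2, 3, 4, 5, 6, 7] gives [2, 1, 2, 1, 3, 2, 1]; set D = diag(2, 1, 2, 1, 3, 2, 1) and form L = D - A. L has integer entries, so p(x) = det(xI - L) has integer coefficients. Expanding the determinant yields x^7 - 12x^6 + 54x^5 - 114x^4 + 116x^3 - 52x^2 + 7x. The coefficient of x^6 equals -trace(L) = -12, matching the sum of degrees. The eigenvalues sum to 12, which equals trace(L) = 2|E|. The largest eigenvalue, 4.2283, is at most the vertex count 7.

x^7 - 12x^6 + 54x^5 - 114x^4 + 116x^3 - 52x^2 + 7x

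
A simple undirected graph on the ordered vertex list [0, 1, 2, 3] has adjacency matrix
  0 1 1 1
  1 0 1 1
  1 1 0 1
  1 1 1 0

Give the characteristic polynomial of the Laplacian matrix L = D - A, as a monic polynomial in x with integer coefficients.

Each diagonal entry of L is the vertex degree and each off-diagonal entry is -1 where an edge is present, 0 otherwise; in the order [0, 1, 2, 3] the diagonal is [3, 3, 3, 3]. Computing det(xI - L) by cofactor expansion (or equivalently via sum-over-permutations) gives x^4 - 12x^3 + 48x^2 - 64x. Since p(0) = det(-L) = 0, x divides p(x). The largest eigenvalue, 4, is at most the vertex count 4.

x^4 - 12x^3 + 48x^2 - 64x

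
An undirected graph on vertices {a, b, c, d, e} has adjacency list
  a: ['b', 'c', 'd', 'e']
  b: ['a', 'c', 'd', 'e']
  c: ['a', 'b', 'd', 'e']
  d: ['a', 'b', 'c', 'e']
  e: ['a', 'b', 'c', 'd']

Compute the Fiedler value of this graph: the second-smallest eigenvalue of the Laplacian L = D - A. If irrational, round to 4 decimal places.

5

Each diagonal entry of L is the vertex degree and each off-diagonal entry is -1 where an edge is present, 0 otherwise; in the order [a, b, c, d, e] the diagonal is [4, 4, 4, 4, 4]. The sorted Laplacian eigenvalues are [0, 5, 5, 5, 5]; the algebraic connectivity is the second entry, 5. By the matrix-tree theorem the graph has (1/5) * product of the nonzero eigenvalues = 125 spanning trees. There is one zero in the spectrum, matching the 1 component.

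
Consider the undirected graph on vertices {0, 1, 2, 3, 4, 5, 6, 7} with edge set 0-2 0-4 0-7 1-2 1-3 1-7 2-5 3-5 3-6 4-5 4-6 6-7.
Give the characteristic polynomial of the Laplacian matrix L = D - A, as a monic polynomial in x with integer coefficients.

Reading degrees in the order [0, 1, 2, 3, 4, 5, 6, 7] gives [3, 3, 3, 3, 3, 3, 3, 3]; set D = diag(3, 3, 3, 3, 3, 3, 3, 3) and form L = D - A. L has integer entries, so p(x) = det(xI - L) has integer coefficients. Expanding the determinant yields x^8 - 24x^7 + 240x^6 - 1296x^5 + 4080x^4 - 7488x^3 + 7424x^2 - 3072x. The coefficient of x^7 equals -trace(L) = -24, matching the sum of degrees. By the matrix-tree theorem the graph has (1/8) * product of the nonzero eigenvalues = 384 spanning trees. The largest eigenvalue, 6, is at most the vertex count 8.

x^8 - 24x^7 + 240x^6 - 1296x^5 + 4080x^4 - 7488x^3 + 7424x^2 - 3072x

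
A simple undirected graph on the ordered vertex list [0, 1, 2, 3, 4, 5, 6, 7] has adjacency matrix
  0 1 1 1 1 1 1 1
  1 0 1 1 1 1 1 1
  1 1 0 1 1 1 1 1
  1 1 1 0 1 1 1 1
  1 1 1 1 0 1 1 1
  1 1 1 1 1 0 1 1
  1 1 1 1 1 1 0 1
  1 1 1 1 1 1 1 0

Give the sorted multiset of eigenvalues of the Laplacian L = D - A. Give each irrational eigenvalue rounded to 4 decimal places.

[0, 8, 8, 8, 8, 8, 8, 8]

Reading degrees in the order [0, 1, 2, 3, 4, 5, 6, 7] gives [7, 7, 7, 7, 7, 7, 7, 7]; set D = diag(7, 7, 7, 7, 7, 7, 7, 7) and form L = D - A. L is symmetric positive semidefinite, so every eigenvalue is real and nonnegative.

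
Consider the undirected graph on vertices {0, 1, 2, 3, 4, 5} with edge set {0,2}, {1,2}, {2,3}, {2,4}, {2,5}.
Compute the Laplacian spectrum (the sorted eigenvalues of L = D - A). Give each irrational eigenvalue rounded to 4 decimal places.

With the vertex order [0, 1, 2, 3, 4, 5], the degrees are [1, 1, 5, 1, 1, 1], giving D = diag(1, 1, 5, 1, 1, 1) and L = D - A. The multiplicity of 0 as a Laplacian eigenvalue equals the number of connected components. By the matrix-tree theorem the graph has (1/6) * product of the nonzero eigenvalues = 1 spanning tree. There is one zero in the spectrum, matching the 1 component.

[0, 1, 1, 1, 1, 6]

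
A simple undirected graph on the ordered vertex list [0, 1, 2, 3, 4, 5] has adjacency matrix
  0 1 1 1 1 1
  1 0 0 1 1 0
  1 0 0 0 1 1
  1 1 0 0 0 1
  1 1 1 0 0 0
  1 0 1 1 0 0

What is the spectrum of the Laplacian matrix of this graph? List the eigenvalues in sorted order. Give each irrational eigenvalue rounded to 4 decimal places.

Each diagonal entry of L is the vertex degree and each off-diagonal entry is -1 where an edge is present, 0 otherwise; in the order [0, 1, 2, 3, 4, 5] the diagonal is [5, 3, 3, 3, 3, 3]. The multiplicity of 0 as a Laplacian eigenvalue equals the number of connected components. The single zero eigenvalue shows the graph is connected. The eigenvalues sum to 20, which equals trace(L) = 2|E|. By the matrix-tree theorem the graph has (1/6) * product of the nonzero eigenvalues = 121 spanning trees.

[0, 2.3820, 2.3820, 4.6180, 4.6180, 6]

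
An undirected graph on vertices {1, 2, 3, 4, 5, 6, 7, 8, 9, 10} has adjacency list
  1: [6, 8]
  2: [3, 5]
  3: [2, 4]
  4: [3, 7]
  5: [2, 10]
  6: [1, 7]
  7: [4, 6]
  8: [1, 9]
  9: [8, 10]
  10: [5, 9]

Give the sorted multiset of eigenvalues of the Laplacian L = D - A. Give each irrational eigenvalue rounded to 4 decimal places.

[0, 0.3820, 0.3820, 1.3820, 1.3820, 2.6180, 2.6180, 3.6180, 3.6180, 4]

With the vertex order [1, 2, 3, 4, 5, 6, 7, 8, 9, 10], the degrees are [2, 2, 2, 2, 2, 2, 2, 2, 2, 2], giving D = diag(2, 2, 2, 2, 2, 2, 2, 2, 2, 2) and L = D - A. The multiplicity of 0 as a Laplacian eigenvalue equals the number of connected components.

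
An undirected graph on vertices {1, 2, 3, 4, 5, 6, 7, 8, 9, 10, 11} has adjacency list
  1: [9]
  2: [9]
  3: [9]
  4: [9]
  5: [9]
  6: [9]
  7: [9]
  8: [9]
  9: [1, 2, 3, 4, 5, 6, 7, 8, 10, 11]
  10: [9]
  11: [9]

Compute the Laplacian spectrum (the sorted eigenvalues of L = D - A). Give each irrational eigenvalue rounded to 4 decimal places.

[0, 1, 1, 1, 1, 1, 1, 1, 1, 1, 11]

Each diagonal entry of L is the vertex degree and each off-diagonal entry is -1 where an edge is present, 0 otherwise; in the order [1, 2, 3, 4, 5, 6, 7, 8, 9, 10, 11] the diagonal is [1, 1, 1, 1, 1, 1, 1, 1, 10, 1, 1]. L is symmetric positive semidefinite, so every eigenvalue is real and nonnegative. The single zero eigenvalue shows the graph is connected. By the matrix-tree theorem the graph has (1/11) * product of the nonzero eigenvalues = 1 spanning tree. The eigenvalues sum to 20, which equals trace(L) = 2|E|.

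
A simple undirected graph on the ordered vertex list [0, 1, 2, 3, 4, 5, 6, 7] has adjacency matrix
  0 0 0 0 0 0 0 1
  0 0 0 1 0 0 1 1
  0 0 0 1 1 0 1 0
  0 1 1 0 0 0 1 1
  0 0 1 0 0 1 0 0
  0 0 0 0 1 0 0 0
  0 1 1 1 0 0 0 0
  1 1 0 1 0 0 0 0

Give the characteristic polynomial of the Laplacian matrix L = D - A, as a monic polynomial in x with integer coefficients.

Each diagonal entry of L is the vertex degree and each off-diagonal entry is -1 where an edge is present, 0 otherwise; in the order [0, 1, 2, 3, 4, 5, 6, 7] the diagonal is [1, 3, 3, 4, 2, 1, 3, 3]. L has integer entries, so p(x) = det(xI - L) has integer coefficients. Expanding the determinant yields x^8 - 20x^7 + 161x^6 - 666x^5 + 1495x^4 - 1758x^3 + 947x^2 - 168x. The coefficient of x^7 equals -trace(L) = -20, matching the sum of degrees. The eigenvalues sum to 20, which equals trace(L) = 2|E|. By the matrix-tree theorem the graph has (1/8) * product of the nonzero eigenvalues = 21 spanning trees.

x^8 - 20x^7 + 161x^6 - 666x^5 + 1495x^4 - 1758x^3 + 947x^2 - 168x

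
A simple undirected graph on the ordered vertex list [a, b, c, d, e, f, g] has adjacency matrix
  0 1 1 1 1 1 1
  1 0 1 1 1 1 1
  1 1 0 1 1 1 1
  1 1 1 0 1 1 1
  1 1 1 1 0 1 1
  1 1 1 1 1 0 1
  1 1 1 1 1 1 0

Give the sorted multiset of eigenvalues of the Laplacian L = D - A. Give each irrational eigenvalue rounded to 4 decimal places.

With the vertex order [a, b, c, d, e, f, g], the degrees are [6, 6, 6, 6, 6, 6, 6], giving D = diag(6, 6, 6, 6, 6, 6, 6) and L = D - A. Since every row of L sums to 0, the all-ones vector is in the kernel and 0 is an eigenvalue. The eigenvalues sum to 42, which equals trace(L) = 2|E|.

[0, 7, 7, 7, 7, 7, 7]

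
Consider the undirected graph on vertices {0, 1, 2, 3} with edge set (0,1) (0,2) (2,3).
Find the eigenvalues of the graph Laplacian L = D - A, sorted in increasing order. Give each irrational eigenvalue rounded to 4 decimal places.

[0, 0.5858, 2, 3.4142]

With the vertex order [0, 1, 2, 3], the degrees are [2, 1, 2, 1], giving D = diag(2, 1, 2, 1) and L = D - A. The multiplicity of 0 as a Laplacian eigenvalue equals the number of connected components. The largest eigenvalue, 3.4142, is at most the vertex count 4.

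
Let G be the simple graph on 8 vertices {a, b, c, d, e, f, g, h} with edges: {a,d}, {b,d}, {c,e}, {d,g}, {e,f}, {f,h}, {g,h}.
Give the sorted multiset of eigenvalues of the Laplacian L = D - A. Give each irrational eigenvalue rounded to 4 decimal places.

[0, 0.1667, 0.7276, 1, 1.6353, 2.6729, 3.5643, 4.2332]

Reading degrees in the order [a, b, c, d, e, f, g, h] gives [1, 1, 1, 3, 2, 2, 2, 2]; set D = diag(1, 1, 1, 3, 2, 2, 2, 2) and form L = D - A. Diagonalising L (or applying a numerical eigensolver to the 8x8 matrix) gives the spectrum above. By the matrix-tree theorem the graph has (1/8) * product of the nonzero eigenvalues = 1 spanning tree.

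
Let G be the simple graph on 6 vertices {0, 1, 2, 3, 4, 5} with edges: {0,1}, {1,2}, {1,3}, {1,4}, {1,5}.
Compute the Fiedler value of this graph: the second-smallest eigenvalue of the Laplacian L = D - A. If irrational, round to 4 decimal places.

1

Reading degrees in the order [0, 1, 2, 3, 4, 5] gives [1, 5, 1, 1, 1, 1]; set D = diag(1, 5, 1, 1, 1, 1) and form L = D - A. The smallest Laplacian eigenvalue is always 0. The next one, lambda_2 = 1, measures how hard the graph is to disconnect: larger values mean better connectivity. The eigenvalues sum to 10, which equals trace(L) = 2|E|. By the matrix-tree theorem the graph has (1/6) * product of the nonzero eigenvalues = 1 spanning tree.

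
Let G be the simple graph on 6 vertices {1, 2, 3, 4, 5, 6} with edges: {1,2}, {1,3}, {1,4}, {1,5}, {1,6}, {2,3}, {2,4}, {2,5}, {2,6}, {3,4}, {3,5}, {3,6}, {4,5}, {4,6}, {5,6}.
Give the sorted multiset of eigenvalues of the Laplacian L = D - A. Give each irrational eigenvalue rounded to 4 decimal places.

[0, 6, 6, 6, 6, 6]

Reading degrees in the order [1, 2, 3, 4, 5, 6] gives [5, 5, 5, 5, 5, 5]; set D = diag(5, 5, 5, 5, 5, 5) and form L = D - A. L is symmetric positive semidefinite, so every eigenvalue is real and nonnegative. The single zero eigenvalue shows the graph is connected. There is one zero in the spectrum, matching the 1 component.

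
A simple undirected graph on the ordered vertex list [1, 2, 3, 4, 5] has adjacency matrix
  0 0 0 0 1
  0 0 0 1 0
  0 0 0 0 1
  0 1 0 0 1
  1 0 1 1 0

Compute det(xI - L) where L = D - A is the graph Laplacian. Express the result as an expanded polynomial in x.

With the vertex order [1, 2, 3, 4, 5], the degrees are [1, 1, 1, 2, 3], giving D = diag(1, 1, 1, 2, 3) and L = D - A. Computing det(xI - L) by cofactor expansion (or equivalently via sum-over-permutations) gives x^5 - 8x^4 + 20x^3 - 18x^2 + 5x. The coefficient of x^4 equals -trace(L) = -8, matching the sum of degrees.

x^5 - 8x^4 + 20x^3 - 18x^2 + 5x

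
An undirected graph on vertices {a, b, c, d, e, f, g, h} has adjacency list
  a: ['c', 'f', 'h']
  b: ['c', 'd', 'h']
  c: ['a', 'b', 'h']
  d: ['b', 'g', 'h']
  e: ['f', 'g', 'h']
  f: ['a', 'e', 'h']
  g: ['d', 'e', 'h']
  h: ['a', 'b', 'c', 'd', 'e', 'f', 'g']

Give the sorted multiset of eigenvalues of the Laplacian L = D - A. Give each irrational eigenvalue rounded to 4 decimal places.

[0, 1.7530, 1.7530, 3.4450, 3.4450, 4.8019, 4.8019, 8]

Each diagonal entry of L is the vertex degree and each off-diagonal entry is -1 where an edge is present, 0 otherwise; in the order [a, b, c, d, e, f, g, h] the diagonal is [3, 3, 3, 3, 3, 3, 3, 7]. The multiplicity of 0 as a Laplacian eigenvalue equals the number of connected components. By the matrix-tree theorem the graph has (1/8) * product of the nonzero eigenvalues = 841 spanning trees.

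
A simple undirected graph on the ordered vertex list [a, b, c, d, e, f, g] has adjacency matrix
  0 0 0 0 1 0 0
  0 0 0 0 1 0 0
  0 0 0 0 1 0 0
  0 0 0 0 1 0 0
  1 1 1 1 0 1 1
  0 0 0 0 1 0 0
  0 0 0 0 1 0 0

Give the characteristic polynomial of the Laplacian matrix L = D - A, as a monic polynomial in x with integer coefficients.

x^7 - 12x^6 + 45x^5 - 80x^4 + 75x^3 - 36x^2 + 7x

Reading degrees in the order [a, b, c, d, e, f, g] gives [1, 1, 1, 1, 6, 1, 1]; set D = diag(1, 1, 1, 1, 6, 1, 1) and form L = D - A. The eigenvalues of L are [0, 1, 1, 1, 1, 1, 7]; the characteristic polynomial is the product of (x - lambda_i), which multiplies out to x^7 - 12x^6 + 45x^5 - 80x^4 + 75x^3 - 36x^2 + 7x. The constant term is 0 because L is singular (the all-ones vector lies in its kernel). The eigenvalues sum to 12, which equals trace(L) = 2|E|. There is one zero in the spectrum, matching the 1 component.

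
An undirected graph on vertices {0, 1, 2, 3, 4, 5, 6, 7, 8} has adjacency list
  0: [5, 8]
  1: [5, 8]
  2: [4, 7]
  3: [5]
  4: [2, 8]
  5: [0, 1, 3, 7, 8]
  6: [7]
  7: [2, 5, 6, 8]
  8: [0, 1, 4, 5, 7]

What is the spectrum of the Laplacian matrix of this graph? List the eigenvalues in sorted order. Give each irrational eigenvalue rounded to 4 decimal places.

Reading degrees in the order [0, 1, 2, 3, 4, 5, 6, 7, 8] gives [2, 2, 2, 1, 2, 5, 1, 4, 5]; set D = diag(2, 2, 2, 1, 2, 5, 1, 4, 5) and form L = D - A. Since every row of L sums to 0, the all-ones vector is in the kernel and 0 is an eigenvalue. The single zero eigenvalue shows the graph is connected. The eigenvalues sum to 24, which equals trace(L) = 2|E|. There is one zero in the spectrum, matching the 1 component.

[0, 0.6829, 0.9098, 1.2542, 2, 2.6852, 3.9575, 6.2001, 6.3103]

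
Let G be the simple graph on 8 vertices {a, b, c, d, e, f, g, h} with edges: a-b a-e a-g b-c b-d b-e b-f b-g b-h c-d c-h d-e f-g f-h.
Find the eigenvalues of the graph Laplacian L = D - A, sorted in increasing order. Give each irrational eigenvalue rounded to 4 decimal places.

With the vertex order [a, b, c, d, e, f, g, h], the degrees are [3, 7, 3, 3, 3, 3, 3, 3], giving D = diag(3, 7, 3, 3, 3, 3, 3, 3) and L = D - A. Diagonalising L (or applying a numerical eigensolver to the 8x8 matrix) gives the spectrum above. By the matrix-tree theorem the graph has (1/8) * product of the nonzero eigenvalues = 841 spanning trees.

[0, 1.7530, 1.7530, 3.4450, 3.4450, 4.8019, 4.8019, 8]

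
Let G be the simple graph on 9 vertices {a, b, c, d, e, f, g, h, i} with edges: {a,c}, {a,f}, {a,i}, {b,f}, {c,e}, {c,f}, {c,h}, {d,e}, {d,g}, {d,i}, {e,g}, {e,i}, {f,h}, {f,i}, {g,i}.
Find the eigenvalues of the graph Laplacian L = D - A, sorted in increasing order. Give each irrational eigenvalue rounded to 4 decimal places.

Each diagonal entry of L is the vertex degree and each off-diagonal entry is -1 where an edge is present, 0 otherwise; in the order [a, b, c, d, e, f, g, h, i] the diagonal is [3, 1, 4, 3, 4, 5, 3, 2, 5]. L is symmetric positive semidefinite, so every eigenvalue is real and nonnegative. The single zero eigenvalue shows the graph is connected.

[0, 0.7489, 1.2658, 2.4354, 4, 4.0278, 5.2094, 5.5466, 6.7661]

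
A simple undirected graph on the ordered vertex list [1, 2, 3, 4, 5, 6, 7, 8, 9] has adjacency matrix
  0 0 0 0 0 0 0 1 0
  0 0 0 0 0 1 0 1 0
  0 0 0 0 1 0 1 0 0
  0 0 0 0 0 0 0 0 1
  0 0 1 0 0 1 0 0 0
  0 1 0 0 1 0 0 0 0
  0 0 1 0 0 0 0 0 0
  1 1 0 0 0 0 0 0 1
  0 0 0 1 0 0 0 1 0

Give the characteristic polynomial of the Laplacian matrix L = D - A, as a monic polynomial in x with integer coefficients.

Each diagonal entry of L is the vertex degree and each off-diagonal entry is -1 where an edge is present, 0 otherwise; in the order [1, 2, 3, 4, 5, 6, 7, 8, 9] the diagonal is [1, 2, 2, 1, 2, 2, 1, 3, 2]. L has integer entries, so p(x) = det(xI - L) has integer coefficients. Expanding the determinant yields x^9 - 16x^8 + 104x^7 - 354x^6 + 678x^5 - 730x^4 + 417x^3 - 110x^2 + 9x. The coefficient of x^8 equals -trace(L) = -16, matching the sum of degrees. The largest eigenvalue, 4.3455, is at most the vertex count 9. There is one zero in the spectrum, matching the 1 component.

x^9 - 16x^8 + 104x^7 - 354x^6 + 678x^5 - 730x^4 + 417x^3 - 110x^2 + 9x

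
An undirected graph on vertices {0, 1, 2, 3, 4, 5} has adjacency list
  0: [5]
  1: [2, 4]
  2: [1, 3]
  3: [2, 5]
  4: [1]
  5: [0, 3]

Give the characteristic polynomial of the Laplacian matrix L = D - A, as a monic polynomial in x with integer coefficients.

x^6 - 10x^5 + 36x^4 - 56x^3 + 35x^2 - 6x

Reading degrees in the order [0, 1, 2, 3, 4, 5] gives [1, 2, 2, 2, 1, 2]; set D = diag(1, 2, 2, 2, 1, 2) and form L = D - A. Computing det(xI - L) by cofactor expansion (or equivalently via sum-over-permutations) gives x^6 - 10x^5 + 36x^4 - 56x^3 + 35x^2 - 6x. The coefficient of x^5 equals -trace(L) = -10, matching the sum of degrees. There is one zero in the spectrum, matching the 1 component.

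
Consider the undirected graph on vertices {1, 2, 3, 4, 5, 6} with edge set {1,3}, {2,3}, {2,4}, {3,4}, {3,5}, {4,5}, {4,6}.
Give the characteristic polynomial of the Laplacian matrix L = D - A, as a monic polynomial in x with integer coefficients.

x^6 - 14x^5 + 70x^4 - 152x^3 + 144x^2 - 48x

Each diagonal entry of L is the vertex degree and each off-diagonal entry is -1 where an edge is present, 0 otherwise; in the order [1, 2, 3, 4, 5, 6] the diagonal is [1, 2, 4, 4, 2, 1]. L has integer entries, so p(x) = det(xI - L) has integer coefficients. Expanding the determinant yields x^6 - 14x^5 + 70x^4 - 152x^3 + 144x^2 - 48x. The coefficient of x^5 equals -trace(L) = -14, matching the sum of degrees.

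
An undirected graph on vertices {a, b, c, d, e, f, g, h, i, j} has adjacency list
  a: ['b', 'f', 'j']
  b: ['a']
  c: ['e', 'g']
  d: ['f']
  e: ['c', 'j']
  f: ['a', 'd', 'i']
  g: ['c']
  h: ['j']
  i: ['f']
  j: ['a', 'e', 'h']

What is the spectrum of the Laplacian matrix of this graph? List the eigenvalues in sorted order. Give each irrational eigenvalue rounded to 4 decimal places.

Reading degrees in the order [a, b, c, d, e, f, g, h, i, j] gives [3, 1, 2, 1, 2, 3, 1, 1, 1, 3]; set D = diag(3, 1, 2, 1, 2, 3, 1, 1, 1, 3) and form L = D - A. Diagonalising L (or applying a numerical eigensolver to the 10x10 matrix) gives the spectrum above. The eigenvalues sum to 18, which equals trace(L) = 2|E|. The largest eigenvalue, 4.8522, is at most the vertex count 10.

[0, 0.1614, 0.4439, 0.6905, 1, 1.4077, 2.4604, 3.0833, 3.9006, 4.8522]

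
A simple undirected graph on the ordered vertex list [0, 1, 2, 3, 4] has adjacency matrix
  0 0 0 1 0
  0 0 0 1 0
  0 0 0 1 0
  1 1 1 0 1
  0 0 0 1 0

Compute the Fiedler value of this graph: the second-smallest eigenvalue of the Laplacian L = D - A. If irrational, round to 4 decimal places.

1

Each diagonal entry of L is the vertex degree and each off-diagonal entry is -1 where an edge is present, 0 otherwise; in the order [0, 1, 2, 3, 4] the diagonal is [1, 1, 1, 4, 1]. Computing the eigenvalues of L and sorting gives [0, 1, 1, 1, 5]. The Fiedler value lambda_2 = 1 is strictly positive, so the graph is connected. By the matrix-tree theorem the graph has (1/5) * product of the nonzero eigenvalues = 1 spanning tree.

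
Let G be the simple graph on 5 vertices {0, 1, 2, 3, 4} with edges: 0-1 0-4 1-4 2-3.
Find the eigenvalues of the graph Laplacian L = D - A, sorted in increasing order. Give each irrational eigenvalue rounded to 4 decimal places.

[0, 0, 2, 3, 3]

Each diagonal entry of L is the vertex degree and each off-diagonal entry is -1 where an edge is present, 0 otherwise; in the order [0, 1, 2, 3, 4] the diagonal is [2, 2, 1, 1, 2]. The multiplicity of 0 as a Laplacian eigenvalue equals the number of connected components. The 2 zero eigenvalues correspond to the 2 connected components. There are 2 zeros in the spectrum, matching the 2 components.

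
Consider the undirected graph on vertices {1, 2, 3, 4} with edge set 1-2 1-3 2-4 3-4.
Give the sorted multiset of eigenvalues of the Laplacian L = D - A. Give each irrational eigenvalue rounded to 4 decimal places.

With the vertex order [1, 2, 3, 4], the degrees are [2, 2, 2, 2], giving D = diag(2, 2, 2, 2) and L = D - A. Diagonalising L (or applying a numerical eigensolver to the 4x4 matrix) gives the spectrum above.

[0, 2, 2, 4]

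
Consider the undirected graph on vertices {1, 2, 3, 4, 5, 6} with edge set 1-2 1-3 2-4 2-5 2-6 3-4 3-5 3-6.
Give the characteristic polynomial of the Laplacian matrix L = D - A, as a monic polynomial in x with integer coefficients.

With the vertex order [1, 2, 3, 4, 5, 6], the degrees are [2, 4, 4, 2, 2, 2], giving D = diag(2, 4, 4, 2, 2, 2) and L = D - A. Computing det(xI - L) by cofactor expansion (or equivalently via sum-over-permutations) gives x^6 - 16x^5 + 96x^4 - 272x^3 + 368x^2 - 192x. The coefficient of x^5 equals -trace(L) = -16, matching the sum of degrees. By the matrix-tree theorem the graph has (1/6) * product of the nonzero eigenvalues = 32 spanning trees. The eigenvalues sum to 16, which equals trace(L) = 2|E|.

x^6 - 16x^5 + 96x^4 - 272x^3 + 368x^2 - 192x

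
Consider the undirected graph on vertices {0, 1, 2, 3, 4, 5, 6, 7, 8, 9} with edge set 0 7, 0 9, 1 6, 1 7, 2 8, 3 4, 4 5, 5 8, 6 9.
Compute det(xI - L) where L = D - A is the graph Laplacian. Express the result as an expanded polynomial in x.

x^10 - 18x^9 + 136x^8 - 560x^7 + 1365x^6 - 2000x^5 + 1700x^4 - 750x^3 + 125x^2

With the vertex order [0, 1, 2, 3, 4, 5, 6, 7, 8, 9], the degrees are [2, 2, 1, 1, 2, 2, 2, 2, 2, 2], giving D = diag(2, 2, 1, 1, 2, 2, 2, 2, 2, 2) and L = D - A. Computing det(xI - L) by cofactor expansion (or equivalently via sum-over-permutations) gives x^10 - 18x^9 + 136x^8 - 560x^7 + 1365x^6 - 2000x^5 + 1700x^4 - 750x^3 + 125x^2. Since p(0) = det(-L) = 0, x divides p(x).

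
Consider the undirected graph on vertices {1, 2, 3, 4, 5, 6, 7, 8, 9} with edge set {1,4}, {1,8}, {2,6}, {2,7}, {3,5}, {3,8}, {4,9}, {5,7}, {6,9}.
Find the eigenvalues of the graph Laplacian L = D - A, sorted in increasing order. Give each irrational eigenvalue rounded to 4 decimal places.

[0, 0.4679, 0.4679, 1.6527, 1.6527, 3, 3, 3.8794, 3.8794]

With the vertex order [1, 2, 3, 4, 5, 6, 7, 8, 9], the degrees are [2, 2, 2, 2, 2, 2, 2, 2, 2], giving D = diag(2, 2, 2, 2, 2, 2, 2, 2, 2) and L = D - A. Diagonalising L (or applying a numerical eigensolver to the 9x9 matrix) gives the spectrum above.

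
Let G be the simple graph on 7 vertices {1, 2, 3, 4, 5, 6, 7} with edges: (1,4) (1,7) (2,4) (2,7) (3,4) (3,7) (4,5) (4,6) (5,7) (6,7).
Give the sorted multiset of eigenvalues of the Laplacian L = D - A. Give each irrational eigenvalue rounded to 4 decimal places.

[0, 2, 2, 2, 2, 5, 7]

With the vertex order [1, 2, 3, 4, 5, 6, 7], the degrees are [2, 2, 2, 5, 2, 2, 5], giving D = diag(2, 2, 2, 5, 2, 2, 5) and L = D - A. The multiplicity of 0 as a Laplacian eigenvalue equals the number of connected components. The eigenvalues sum to 20, which equals trace(L) = 2|E|. By the matrix-tree theorem the graph has (1/7) * product of the nonzero eigenvalues = 80 spanning trees.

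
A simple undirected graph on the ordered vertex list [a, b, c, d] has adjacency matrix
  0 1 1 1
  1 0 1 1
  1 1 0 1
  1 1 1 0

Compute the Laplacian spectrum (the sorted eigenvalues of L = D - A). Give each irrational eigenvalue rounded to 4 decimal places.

[0, 4, 4, 4]

Each diagonal entry of L is the vertex degree and each off-diagonal entry is -1 where an edge is present, 0 otherwise; in the order [a, b, c, d] the diagonal is [3, 3, 3, 3]. Diagonalising L (or applying a numerical eigensolver to the 4x4 matrix) gives the spectrum above. By the matrix-tree theorem the graph has (1/4) * product of the nonzero eigenvalues = 16 spanning trees. There is one zero in the spectrum, matching the 1 component.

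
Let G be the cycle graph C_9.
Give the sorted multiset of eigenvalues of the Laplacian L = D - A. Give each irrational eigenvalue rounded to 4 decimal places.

[0, 0.4679, 0.4679, 1.6527, 1.6527, 3, 3, 3.8794, 3.8794]

The graph has 9 vertices and degree multiset [2, 2, 2, 2, 2, 2, 2, 2, 2]; D is the diagonal matrix of degrees and L = D - A. Since every row of L sums to 0, the all-ones vector is in the kernel and 0 is an eigenvalue. The single zero eigenvalue shows the graph is connected. The largest eigenvalue, 3.8794, is at most the vertex count 9. By the matrix-tree theorem the graph has (1/9) * product of the nonzero eigenvalues = 9 spanning trees.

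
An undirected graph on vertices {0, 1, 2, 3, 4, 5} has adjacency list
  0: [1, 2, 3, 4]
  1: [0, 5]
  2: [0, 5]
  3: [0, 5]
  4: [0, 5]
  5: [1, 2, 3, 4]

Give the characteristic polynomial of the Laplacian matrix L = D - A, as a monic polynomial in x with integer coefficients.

Reading degrees in the order [0, 1, 2, 3, 4, 5] gives [4, 2, 2, 2, 2, 4]; set D = diag(4, 2, 2, 2, 2, 4) and form L = D - A. Computing det(xI - L) by cofactor expansion (or equivalently via sum-over-permutations) gives x^6 - 16x^5 + 96x^4 - 272x^3 + 368x^2 - 192x. The constant term is 0 because L is singular (the all-ones vector lies in its kernel). The largest eigenvalue, 6, is at most the vertex count 6.

x^6 - 16x^5 + 96x^4 - 272x^3 + 368x^2 - 192x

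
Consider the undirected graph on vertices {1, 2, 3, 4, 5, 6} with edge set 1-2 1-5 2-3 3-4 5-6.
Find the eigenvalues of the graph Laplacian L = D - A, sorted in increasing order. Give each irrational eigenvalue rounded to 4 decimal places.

[0, 0.2679, 1, 2, 3, 3.7321]

Reading degrees in the order [1, 2, 3, 4, 5, 6] gives [2, 2, 2, 1, 2, 1]; set D = diag(2, 2, 2, 1, 2, 1) and form L = D - A. The multiplicity of 0 as a Laplacian eigenvalue equals the number of connected components. The single zero eigenvalue shows the graph is connected. There is one zero in the spectrum, matching the 1 component.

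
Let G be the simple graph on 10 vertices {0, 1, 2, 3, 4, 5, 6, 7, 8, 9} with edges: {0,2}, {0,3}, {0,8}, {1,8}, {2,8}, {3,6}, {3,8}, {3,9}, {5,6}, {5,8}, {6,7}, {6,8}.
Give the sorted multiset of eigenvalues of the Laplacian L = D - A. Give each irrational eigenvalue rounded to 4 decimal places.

[0, 0, 0.7146, 0.7703, 1.1417, 1.6278, 2.9803, 4.1153, 5.5785, 7.0714]

Reading degrees in the order [0, 1, 2, 3, 4, 5, 6, 7, 8, 9] gives [3, 1, 2, 4, 0, 2, 4, 1, 6, 1]; set D = diag(3, 1, 2, 4, 0, 2, 4, 1, 6, 1) and form L = D - A. L is symmetric positive semidefinite, so every eigenvalue is real and nonnegative. The 2 zero eigenvalues correspond to the 2 connected components. The largest eigenvalue, 7.0714, is at most the vertex count 10.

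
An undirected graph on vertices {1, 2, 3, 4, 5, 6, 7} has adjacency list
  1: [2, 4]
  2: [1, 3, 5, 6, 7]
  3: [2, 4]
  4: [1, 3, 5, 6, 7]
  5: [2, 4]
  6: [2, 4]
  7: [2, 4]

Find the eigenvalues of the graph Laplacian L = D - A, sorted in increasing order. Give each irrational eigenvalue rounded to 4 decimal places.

With the vertex order [1, 2, 3, 4, 5, 6, 7], the degrees are [2, 5, 2, 5, 2, 2, 2], giving D = diag(2, 5, 2, 5, 2, 2, 2) and L = D - A. L is symmetric positive semidefinite, so every eigenvalue is real and nonnegative. The single zero eigenvalue shows the graph is connected.

[0, 2, 2, 2, 2, 5, 7]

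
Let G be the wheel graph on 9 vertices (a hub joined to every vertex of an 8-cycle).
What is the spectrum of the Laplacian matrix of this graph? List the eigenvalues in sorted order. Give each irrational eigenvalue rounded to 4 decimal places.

The graph has 9 vertices and degree multiset [8, 3, 3, 3, 3, 3, 3, 3, 3]; D is the diagonal matrix of degrees and L = D - A. Since every row of L sums to 0, the all-ones vector is in the kernel and 0 is an eigenvalue. The single zero eigenvalue shows the graph is connected.

[0, 1.5858, 1.5858, 3, 3, 4.4142, 4.4142, 5, 9]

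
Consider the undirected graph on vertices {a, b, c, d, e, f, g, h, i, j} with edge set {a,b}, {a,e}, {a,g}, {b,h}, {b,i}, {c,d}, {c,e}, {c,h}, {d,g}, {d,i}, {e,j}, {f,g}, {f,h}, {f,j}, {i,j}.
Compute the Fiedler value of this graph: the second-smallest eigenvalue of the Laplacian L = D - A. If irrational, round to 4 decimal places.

2

Reading degrees in the order [a, b, c, d, e, f, g, h, i, j] gives [3, 3, 3, 3, 3, 3, 3, 3, 3, 3]; set D = diag(3, 3, 3, 3, 3, 3, 3, 3, 3, 3) and form L = D - A. Computing the eigenvalues of L and sorting gives [0, 2, 2, 2, 2, 2, 5, 5, 5, 5]. The Fiedler value lambda_2 = 2 is strictly positive, so the graph is connected. By the matrix-tree theorem the graph has (1/10) * product of the nonzero eigenvalues = 2000 spanning trees. The eigenvalues sum to 30, which equals trace(L) = 2|E|.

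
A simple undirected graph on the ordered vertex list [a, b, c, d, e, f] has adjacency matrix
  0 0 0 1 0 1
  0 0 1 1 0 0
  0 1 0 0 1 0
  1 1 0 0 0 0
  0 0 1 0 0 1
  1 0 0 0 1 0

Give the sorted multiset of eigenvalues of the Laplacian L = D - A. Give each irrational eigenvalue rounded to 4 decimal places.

Each diagonal entry of L is the vertex degree and each off-diagonal entry is -1 where an edge is present, 0 otherwise; in the order [a, b, c, d, e, f] the diagonal is [2, 2, 2, 2, 2, 2]. Diagonalising L (or applying a numerical eigensolver to the 6x6 matrix) gives the spectrum above. The single zero eigenvalue shows the graph is connected. The eigenvalues sum to 12, which equals trace(L) = 2|E|.

[0, 1, 1, 3, 3, 4]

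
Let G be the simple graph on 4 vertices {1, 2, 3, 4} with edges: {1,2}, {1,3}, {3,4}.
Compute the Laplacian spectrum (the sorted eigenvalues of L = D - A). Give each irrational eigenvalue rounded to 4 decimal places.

[0, 0.5858, 2, 3.4142]

With the vertex order [1, 2, 3, 4], the degrees are [2, 1, 2, 1], giving D = diag(2, 1, 2, 1) and L = D - A. Since every row of L sums to 0, the all-ones vector is in the kernel and 0 is an eigenvalue. The single zero eigenvalue shows the graph is connected. There is one zero in the spectrum, matching the 1 component. The largest eigenvalue, 3.4142, is at most the vertex count 4.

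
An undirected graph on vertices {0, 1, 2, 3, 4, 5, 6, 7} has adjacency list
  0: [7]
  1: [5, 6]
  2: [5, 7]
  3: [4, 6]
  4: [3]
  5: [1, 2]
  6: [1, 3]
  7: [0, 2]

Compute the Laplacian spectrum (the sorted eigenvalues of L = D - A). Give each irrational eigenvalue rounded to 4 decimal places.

Reading degrees in the order [0, 1, 2, 3, 4, 5, 6, 7] gives [1, 2, 2, 2, 1, 2, 2, 2]; set D = diag(1, 2, 2, 2, 1, 2, 2, 2) and form L = D - A. The multiplicity of 0 as a Laplacian eigenvalue equals the number of connected components. The largest eigenvalue, 3.8478, is at most the vertex count 8.

[0, 0.1522, 0.5858, 1.2346, 2, 2.7654, 3.4142, 3.8478]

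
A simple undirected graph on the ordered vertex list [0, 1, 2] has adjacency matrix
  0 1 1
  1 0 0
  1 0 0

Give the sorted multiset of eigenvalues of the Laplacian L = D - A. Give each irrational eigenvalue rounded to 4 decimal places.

[0, 1, 3]

Each diagonal entry of L is the vertex degree and each off-diagonal entry is -1 where an edge is present, 0 otherwise; in the order [0, 1, 2] the diagonal is [2, 1, 1]. L is symmetric positive semidefinite, so every eigenvalue is real and nonnegative.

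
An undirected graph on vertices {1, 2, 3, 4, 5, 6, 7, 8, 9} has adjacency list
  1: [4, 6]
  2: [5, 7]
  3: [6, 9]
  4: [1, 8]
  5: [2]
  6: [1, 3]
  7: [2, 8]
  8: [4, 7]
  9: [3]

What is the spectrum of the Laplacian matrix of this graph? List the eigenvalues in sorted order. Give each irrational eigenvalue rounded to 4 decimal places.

Each diagonal entry of L is the vertex degree and each off-diagonal entry is -1 where an edge is present, 0 otherwise; in the order [1, 2, 3, 4, 5, 6, 7, 8, 9] the diagonal is [2, 2, 2, 2, 1, 2, 2, 2, 1]. The multiplicity of 0 as a Laplacian eigenvalue equals the number of connected components. By the matrix-tree theorem the graph has (1/9) * product of the nonzero eigenvalues = 1 spanning tree. The largest eigenvalue, 3.8794, is at most the vertex count 9.

[0, 0.1206, 0.4679, 1, 1.6527, 2.3473, 3, 3.5321, 3.8794]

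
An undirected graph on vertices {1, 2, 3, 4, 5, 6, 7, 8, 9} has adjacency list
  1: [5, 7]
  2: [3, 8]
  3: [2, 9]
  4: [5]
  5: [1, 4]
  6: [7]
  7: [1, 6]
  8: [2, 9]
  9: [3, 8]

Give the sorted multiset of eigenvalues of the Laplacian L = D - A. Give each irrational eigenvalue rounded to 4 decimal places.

[0, 0, 0.3820, 1.3820, 2, 2, 2.6180, 3.6180, 4]

Each diagonal entry of L is the vertex degree and each off-diagonal entry is -1 where an edge is present, 0 otherwise; in the order [1, 2, 3, 4, 5, 6, 7, 8, 9] the diagonal is [2, 2, 2, 1, 2, 1, 2, 2, 2]. Diagonalising L (or applying a numerical eigensolver to the 9x9 matrix) gives the spectrum above. The 2 zero eigenvalues correspond to the 2 connected components.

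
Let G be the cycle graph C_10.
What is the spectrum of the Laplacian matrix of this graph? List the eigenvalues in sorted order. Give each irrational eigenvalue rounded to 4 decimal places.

The graph has 10 vertices and degree multiset [2, 2, 2, 2, 2, 2, 2, 2, 2, 2]; D is the diagonal matrix of degrees and L = D - A. Since every row of L sums to 0, the all-ones vector is in the kernel and 0 is an eigenvalue. There is one zero in the spectrum, matching the 1 component.

[0, 0.3820, 0.3820, 1.3820, 1.3820, 2.6180, 2.6180, 3.6180, 3.6180, 4]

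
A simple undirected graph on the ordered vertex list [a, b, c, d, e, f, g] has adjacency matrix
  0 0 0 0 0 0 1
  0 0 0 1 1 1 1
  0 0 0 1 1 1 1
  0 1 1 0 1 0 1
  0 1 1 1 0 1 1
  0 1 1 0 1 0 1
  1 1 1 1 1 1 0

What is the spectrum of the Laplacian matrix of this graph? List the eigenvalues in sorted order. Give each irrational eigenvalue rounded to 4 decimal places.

[0, 1, 4, 4, 6, 6, 7]

Reading degrees in the order [a, b, c, d, e, f, g] gives [1, 4, 4, 4, 5, 4, 6]; set D = diag(1, 4, 4, 4, 5, 4, 6) and form L = D - A. The multiplicity of 0 as a Laplacian eigenvalue equals the number of connected components. The largest eigenvalue, 7, is at most the vertex count 7.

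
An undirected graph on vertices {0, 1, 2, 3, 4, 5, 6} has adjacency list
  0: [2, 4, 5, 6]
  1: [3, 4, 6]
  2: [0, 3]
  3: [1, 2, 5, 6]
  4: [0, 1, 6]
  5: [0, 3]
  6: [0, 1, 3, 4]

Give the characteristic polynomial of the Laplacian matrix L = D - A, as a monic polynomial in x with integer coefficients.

With the vertex order [0, 1, 2, 3, 4, 5, 6], the degrees are [4, 3, 2, 4, 3, 2, 4], giving D = diag(4, 3, 2, 4, 3, 2, 4) and L = D - A. L has integer entries, so p(x) = det(xI - L) has integer coefficients. Expanding the determinant yields x^7 - 22x^6 + 194x^5 - 874x^4 + 2113x^3 - 2592x^2 + 1260x. The constant term is 0 because L is singular (the all-ones vector lies in its kernel). By the matrix-tree theorem the graph has (1/7) * product of the nonzero eigenvalues = 180 spanning trees. The eigenvalues sum to 22, which equals trace(L) = 2|E|.

x^7 - 22x^6 + 194x^5 - 874x^4 + 2113x^3 - 2592x^2 + 1260x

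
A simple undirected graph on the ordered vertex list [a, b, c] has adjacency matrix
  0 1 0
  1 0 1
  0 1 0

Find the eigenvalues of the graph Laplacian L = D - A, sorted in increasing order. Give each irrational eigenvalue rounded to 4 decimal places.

[0, 1, 3]

Reading degrees in the order [a, b, c] gives [1, 2, 1]; set D = diag(1, 2, 1) and form L = D - A. Since every row of L sums to 0, the all-ones vector is in the kernel and 0 is an eigenvalue. The single zero eigenvalue shows the graph is connected.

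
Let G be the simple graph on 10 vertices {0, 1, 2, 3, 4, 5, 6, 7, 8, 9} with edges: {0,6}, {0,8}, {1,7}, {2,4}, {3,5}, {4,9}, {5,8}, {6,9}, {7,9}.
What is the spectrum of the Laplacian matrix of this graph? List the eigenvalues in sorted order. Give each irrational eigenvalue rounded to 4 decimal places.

Each diagonal entry of L is the vertex degree and each off-diagonal entry is -1 where an edge is present, 0 otherwise; in the order [0, 1, 2, 3, 4, 5, 6, 7, 8, 9] the diagonal is [2, 1, 1, 1, 2, 2, 2, 2, 2, 3]. Diagonalising L (or applying a numerical eigensolver to the 10x10 matrix) gives the spectrum above.

[0, 0.1277, 0.3820, 0.6297, 1.3820, 2, 2.6180, 2.7968, 3.6180, 4.4458]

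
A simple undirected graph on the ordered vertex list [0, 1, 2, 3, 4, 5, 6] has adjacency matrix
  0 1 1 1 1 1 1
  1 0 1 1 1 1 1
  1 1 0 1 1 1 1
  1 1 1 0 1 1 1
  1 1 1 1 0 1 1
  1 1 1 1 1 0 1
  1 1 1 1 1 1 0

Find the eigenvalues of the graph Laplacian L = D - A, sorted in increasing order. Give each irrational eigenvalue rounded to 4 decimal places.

[0, 7, 7, 7, 7, 7, 7]

Each diagonal entry of L is the vertex degree and each off-diagonal entry is -1 where an edge is present, 0 otherwise; in the order [0, 1, 2, 3, 4, 5, 6] the diagonal is [6, 6, 6, 6, 6, 6, 6]. Since every row of L sums to 0, the all-ones vector is in the kernel and 0 is an eigenvalue. The eigenvalues sum to 42, which equals trace(L) = 2|E|.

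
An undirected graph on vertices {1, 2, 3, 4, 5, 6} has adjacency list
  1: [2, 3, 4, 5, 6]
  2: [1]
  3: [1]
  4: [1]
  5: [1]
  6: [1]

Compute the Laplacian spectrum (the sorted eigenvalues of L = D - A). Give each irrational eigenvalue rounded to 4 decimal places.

Each diagonal entry of L is the vertex degree and each off-diagonal entry is -1 where an edge is present, 0 otherwise; in the order [1, 2, 3, 4, 5, 6] the diagonal is [5, 1, 1, 1, 1, 1]. L is symmetric positive semidefinite, so every eigenvalue is real and nonnegative. The single zero eigenvalue shows the graph is connected.

[0, 1, 1, 1, 1, 6]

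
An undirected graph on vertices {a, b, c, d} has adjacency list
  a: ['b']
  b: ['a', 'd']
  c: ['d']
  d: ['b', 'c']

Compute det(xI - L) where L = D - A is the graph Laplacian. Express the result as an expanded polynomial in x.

With the vertex order [a, b, c, d], the degrees are [1, 2, 1, 2], giving D = diag(1, 2, 1, 2) and L = D - A. L has integer entries, so p(x) = det(xI - L) has integer coefficients. Expanding the determinant yields x^4 - 6x^3 + 10x^2 - 4x. The coefficient of x^3 equals -trace(L) = -6, matching the sum of degrees.

x^4 - 6x^3 + 10x^2 - 4x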